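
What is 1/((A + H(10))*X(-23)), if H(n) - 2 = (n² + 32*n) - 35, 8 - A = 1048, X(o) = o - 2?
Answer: 1/16325 ≈ 6.1256e-5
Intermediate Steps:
X(o) = -2 + o
A = -1040 (A = 8 - 1*1048 = 8 - 1048 = -1040)
H(n) = -33 + n² + 32*n (H(n) = 2 + ((n² + 32*n) - 35) = 2 + (-35 + n² + 32*n) = -33 + n² + 32*n)
1/((A + H(10))*X(-23)) = 1/((-1040 + (-33 + 10² + 32*10))*(-2 - 23)) = 1/((-1040 + (-33 + 100 + 320))*(-25)) = 1/((-1040 + 387)*(-25)) = 1/(-653*(-25)) = 1/16325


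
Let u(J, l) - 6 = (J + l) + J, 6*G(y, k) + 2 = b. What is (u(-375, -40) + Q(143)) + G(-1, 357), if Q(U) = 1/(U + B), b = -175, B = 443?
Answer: -238355/293 ≈ -813.50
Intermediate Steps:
G(y, k) = -59/2 (G(y, k) = -⅓ + (⅙)*(-175) = -⅓ - 175/6 = -59/2)
u(J, l) = 6 + l + 2*J (u(J, l) = 6 + ((J + l) + J) = 6 + (l + 2*J) = 6 + l + 2*J)
Q(U) = 1/(443 + U) (Q(U) = 1/(U + 443) = 1/(443 + U))
(u(-375, -40) + Q(143)) + G(-1, 357) = ((6 - 40 + 2*(-375)) + 1/(443 + 143)) - 59/2 = ((6 - 40 - 750) + 1/586) - 59/2 = (-784 + 1/586) - 59/2 = -459423/586 - 59/2 = -238355/293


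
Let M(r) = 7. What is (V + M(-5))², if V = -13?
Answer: 36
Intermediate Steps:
(V + M(-5))² = (-13 + 7)² = (-6)² = 36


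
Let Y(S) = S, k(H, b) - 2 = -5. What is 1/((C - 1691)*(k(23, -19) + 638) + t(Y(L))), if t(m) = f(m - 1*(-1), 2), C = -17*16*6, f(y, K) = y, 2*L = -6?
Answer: -1/2110107 ≈ -4.7391e-7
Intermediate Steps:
L = -3 (L = (1/2)*(-6) = -3)
k(H, b) = -3 (k(H, b) = 2 - 5 = -3)
C = -1632 (C = -272*6 = -1632)
t(m) = 1 + m (t(m) = m - 1*(-1) = m + 1 = 1 + m)
1/((C - 1691)*(k(23, -19) + 638) + t(Y(L))) = 1/((-1632 - 1691)*(-3 + 638) + (1 - 3)) = 1/(-3323*635 - 2) = 1/(-2110105 - 2) = 1/(-2110107) = -1/2110107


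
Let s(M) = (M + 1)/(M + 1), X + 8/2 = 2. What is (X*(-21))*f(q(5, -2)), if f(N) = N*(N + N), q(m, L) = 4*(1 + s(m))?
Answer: 5376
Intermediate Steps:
X = -2 (X = -4 + 2 = -2)
s(M) = 1 (s(M) = (1 + M)/(1 + M) = 1)
q(m, L) = 8 (q(m, L) = 4*(1 + 1) = 4*2 = 8)
f(N) = 2*N**2 (f(N) = N*(2*N) = 2*N**2)
(X*(-21))*f(q(5, -2)) = (-2*(-21))*(2*8**2) = 42*(2*64) = 42*128 = 5376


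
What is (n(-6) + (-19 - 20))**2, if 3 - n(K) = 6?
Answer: 1764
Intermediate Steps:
n(K) = -3 (n(K) = 3 - 1*6 = 3 - 6 = -3)
(n(-6) + (-19 - 20))**2 = (-3 + (-19 - 20))**2 = (-3 - 39)**2 = (-42)**2 = 1764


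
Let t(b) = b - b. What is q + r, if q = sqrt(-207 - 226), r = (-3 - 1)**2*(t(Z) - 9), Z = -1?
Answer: -144 + I*sqrt(433) ≈ -144.0 + 20.809*I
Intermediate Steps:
t(b) = 0
r = -144 (r = (-3 - 1)**2*(0 - 9) = (-4)**2*(-9) = 16*(-9) = -144)
q = I*sqrt(433) (q = sqrt(-433) = I*sqrt(433) ≈ 20.809*I)
q + r = I*sqrt(433) - 144 = -144 + I*sqrt(433)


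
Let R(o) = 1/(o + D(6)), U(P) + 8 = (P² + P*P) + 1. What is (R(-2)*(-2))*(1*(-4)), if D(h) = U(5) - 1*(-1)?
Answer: 4/21 ≈ 0.19048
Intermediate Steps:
U(P) = -7 + 2*P² (U(P) = -8 + ((P² + P*P) + 1) = -8 + ((P² + P²) + 1) = -8 + (2*P² + 1) = -8 + (1 + 2*P²) = -7 + 2*P²)
D(h) = 44 (D(h) = (-7 + 2*5²) - 1*(-1) = (-7 + 2*25) + 1 = (-7 + 50) + 1 = 43 + 1 = 44)
R(o) = 1/(44 + o) (R(o) = 1/(o + 44) = 1/(44 + o))
(R(-2)*(-2))*(1*(-4)) = (-2/(44 - 2))*(1*(-4)) = (-2/42)*(-4) = ((1/42)*(-2))*(-4) = -1/21*(-4) = 4/21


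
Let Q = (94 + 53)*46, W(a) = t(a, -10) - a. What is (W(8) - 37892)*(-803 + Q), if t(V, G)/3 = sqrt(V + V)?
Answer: -225774592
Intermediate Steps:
t(V, G) = 3*sqrt(2)*sqrt(V) (t(V, G) = 3*sqrt(V + V) = 3*sqrt(2*V) = 3*(sqrt(2)*sqrt(V)) = 3*sqrt(2)*sqrt(V))
W(a) = -a + 3*sqrt(2)*sqrt(a) (W(a) = 3*sqrt(2)*sqrt(a) - a = -a + 3*sqrt(2)*sqrt(a))
Q = 6762 (Q = 147*46 = 6762)
(W(8) - 37892)*(-803 + Q) = ((-1*8 + 3*sqrt(2)*sqrt(8)) - 37892)*(-803 + 6762) = ((-8 + 3*sqrt(2)*(2*sqrt(2))) - 37892)*5959 = ((-8 + 12) - 37892)*5959 = (4 - 37892)*5959 = -37888*5959 = -225774592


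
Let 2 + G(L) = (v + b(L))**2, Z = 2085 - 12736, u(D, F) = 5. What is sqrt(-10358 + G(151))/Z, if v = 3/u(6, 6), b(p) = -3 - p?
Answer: -sqrt(329289)/53255 ≈ -0.010775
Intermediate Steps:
Z = -10651
v = 3/5 ≈ 0.60000
G(L) = -2 + (-12/5 - L)**2 (G(L) = -2 + (3/5 + (-3 - L))**2 = -2 + (-12/5 - L)**2)
sqrt(-10358 + G(151))/Z = sqrt(-10358 + (-2 + (12 + 5*151)**2/25))/(-10651) = sqrt(-10358 + (-2 + (12 + 755)**2/25))*(-1/10651) = sqrt(-10358 + (-2 + (1/25)*767**2))*(-1/10651) = sqrt(-10358 + (-2 + (1/25)*588289))*(-1/10651) = sqrt(-10358 + (-2 + 588289/25))*(-1/10651) = sqrt(-10358 + 588239/25)*(-1/10651) = sqrt(329289/25)*(-1/10651) = (sqrt(329289)/5)*(-1/10651) = -sqrt(329289)/53255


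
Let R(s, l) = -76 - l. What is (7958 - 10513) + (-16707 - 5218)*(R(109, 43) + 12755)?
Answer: -277046855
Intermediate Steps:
(7958 - 10513) + (-16707 - 5218)*(R(109, 43) + 12755) = (7958 - 10513) + (-16707 - 5218)*((-76 - 1*43) + 12755) = -2555 - 21925*((-76 - 43) + 12755) = -2555 - 21925*(-119 + 12755) = -2555 - 21925*12636 = -2555 - 277044300 = -277046855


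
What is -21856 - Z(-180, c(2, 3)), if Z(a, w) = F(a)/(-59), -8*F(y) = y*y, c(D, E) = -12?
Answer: -1293554/59 ≈ -21925.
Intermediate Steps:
F(y) = -y**2/8 (F(y) = -y*y/8 = -y**2/8)
Z(a, w) = a**2/472 (Z(a, w) = -a**2/8/(-59) = -a**2/8*(-1/59) = a**2/472)
-21856 - Z(-180, c(2, 3)) = -21856 - (-180)**2/472 = -21856 - 32400/472 = -21856 - 1*4050/59 = -21856 - 4050/59 = -1293554/59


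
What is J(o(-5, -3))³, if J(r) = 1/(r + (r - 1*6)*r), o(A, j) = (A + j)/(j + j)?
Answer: -729/85184 ≈ -0.0085579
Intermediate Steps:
o(A, j) = (A + j)/(2*j) (o(A, j) = (A + j)/((2*j)) = (A + j)*(1/(2*j)) = (A + j)/(2*j))
J(r) = 1/(r + r*(-6 + r)) (J(r) = 1/(r + (r - 6)*r) = 1/(r + (-6 + r)*r) = 1/(r + r*(-6 + r)))
J(o(-5, -3))³ = (1/((((½)*(-5 - 3)/(-3)))*(-5 + (½)*(-5 - 3)/(-3))))³ = (1/((((½)*(-⅓)*(-8)))*(-5 + (½)*(-⅓)*(-8))))³ = (1/((4/3)*(-5 + 4/3)))³ = (3/(4*(-11/3)))³ = ((¾)*(-3/11))³ = (-9/44)³ = -729/85184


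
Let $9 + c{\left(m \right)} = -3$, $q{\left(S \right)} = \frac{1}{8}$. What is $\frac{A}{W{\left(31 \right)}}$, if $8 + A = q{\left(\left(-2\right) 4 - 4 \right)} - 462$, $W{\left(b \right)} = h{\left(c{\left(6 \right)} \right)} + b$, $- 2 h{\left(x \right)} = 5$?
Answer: $- \frac{1253}{76} \approx -16.487$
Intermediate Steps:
$q{\left(S \right)} = \frac{1}{8}$
$c{\left(m \right)} = -12$ ($c{\left(m \right)} = -9 - 3 = -12$)
$h{\left(x \right)} = - \frac{5}{2}$ ($h{\left(x \right)} = \left(- \frac{1}{2}\right) 5 = - \frac{5}{2}$)
$W{\left(b \right)} = - \frac{5}{2} + b$
$A = - \frac{3759}{8}$ ($A = -8 + \left(\frac{1}{8} - 462\right) = -8 - \frac{3695}{8} = - \frac{3759}{8} \approx -469.88$)
$\frac{A}{W{\left(31 \right)}} = - \frac{3759}{8 \left(- \frac{5}{2} + 31\right)} = - \frac{3759}{8 \cdot \frac{57}{2}} = \left(- \frac{3759}{8}\right) \frac{2}{57} = - \frac{1253}{76}$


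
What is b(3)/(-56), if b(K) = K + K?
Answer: -3/28 ≈ -0.10714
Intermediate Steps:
b(K) = 2*K
b(3)/(-56) = (2*3)/(-56) = 6*(-1/56) = -3/28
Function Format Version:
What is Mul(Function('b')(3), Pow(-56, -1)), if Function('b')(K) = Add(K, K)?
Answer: Rational(-3, 28) ≈ -0.10714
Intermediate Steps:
Function('b')(K) = Mul(2, K)
Mul(Function('b')(3), Pow(-56, -1)) = Mul(Mul(2, 3), Pow(-56, -1)) = Mul(6, Rational(-1, 56)) = Rational(-3, 28)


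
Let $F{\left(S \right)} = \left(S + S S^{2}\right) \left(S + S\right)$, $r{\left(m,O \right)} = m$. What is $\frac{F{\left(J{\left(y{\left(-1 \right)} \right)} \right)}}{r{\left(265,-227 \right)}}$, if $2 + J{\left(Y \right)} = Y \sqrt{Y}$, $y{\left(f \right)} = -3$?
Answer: $\frac{148}{265} - \frac{216 i \sqrt{3}}{53} \approx 0.55849 - 7.0589 i$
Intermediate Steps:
$J{\left(Y \right)} = -2 + Y^{\frac{3}{2}}$ ($J{\left(Y \right)} = -2 + Y \sqrt{Y} = -2 + Y^{\frac{3}{2}}$)
$F{\left(S \right)} = 2 S \left(S + S^{3}\right)$ ($F{\left(S \right)} = \left(S + S^{3}\right) 2 S = 2 S \left(S + S^{3}\right)$)
$\frac{F{\left(J{\left(y{\left(-1 \right)} \right)} \right)}}{r{\left(265,-227 \right)}} = \frac{2 \left(-2 + \left(-3\right)^{\frac{3}{2}}\right)^{2} \left(1 + \left(-2 + \left(-3\right)^{\frac{3}{2}}\right)^{2}\right)}{265} = 2 \left(-2 - 3 i \sqrt{3}\right)^{2} \left(1 + \left(-2 - 3 i \sqrt{3}\right)^{2}\right) \frac{1}{265} = \frac{2 \left(-2 - 3 i \sqrt{3}\right)^{2} \left(1 + \left(-2 - 3 i \sqrt{3}\right)^{2}\right)}{265}$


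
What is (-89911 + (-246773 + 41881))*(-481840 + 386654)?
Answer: 28061118358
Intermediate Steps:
(-89911 + (-246773 + 41881))*(-481840 + 386654) = (-89911 - 204892)*(-95186) = -294803*(-95186) = 28061118358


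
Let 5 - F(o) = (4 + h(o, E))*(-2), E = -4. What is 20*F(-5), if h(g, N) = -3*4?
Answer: -220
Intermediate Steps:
h(g, N) = -12
F(o) = -11 (F(o) = 5 - (4 - 12)*(-2) = 5 - (-8)*(-2) = 5 - 1*16 = 5 - 16 = -11)
20*F(-5) = 20*(-11) = -220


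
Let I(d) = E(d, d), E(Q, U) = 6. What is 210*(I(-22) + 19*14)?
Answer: 57120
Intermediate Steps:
I(d) = 6
210*(I(-22) + 19*14) = 210*(6 + 19*14) = 210*(6 + 266) = 210*272 = 57120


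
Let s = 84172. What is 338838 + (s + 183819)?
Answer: 606829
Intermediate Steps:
338838 + (s + 183819) = 338838 + (84172 + 183819) = 338838 + 267991 = 606829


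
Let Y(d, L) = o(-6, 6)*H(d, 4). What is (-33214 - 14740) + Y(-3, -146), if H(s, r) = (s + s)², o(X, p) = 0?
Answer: -47954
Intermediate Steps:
H(s, r) = 4*s² (H(s, r) = (2*s)² = 4*s²)
Y(d, L) = 0 (Y(d, L) = 0*(4*d²) = 0)
(-33214 - 14740) + Y(-3, -146) = (-33214 - 14740) + 0 = -47954 + 0 = -47954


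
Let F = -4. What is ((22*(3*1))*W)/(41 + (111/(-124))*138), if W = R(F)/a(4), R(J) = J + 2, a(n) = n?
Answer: 2046/5117 ≈ 0.39984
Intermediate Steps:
R(J) = 2 + J
W = -½ (W = (2 - 4)/4 = -2*¼ = -½ ≈ -0.50000)
((22*(3*1))*W)/(41 + (111/(-124))*138) = ((22*(3*1))*(-½))/(41 + (111/(-124))*138) = ((22*3)*(-½))/(41 + (111*(-1/124))*138) = (66*(-½))/(41 - 111/124*138) = -33/(41 - 7659/62) = -33/(-5117/62) = -33*(-62/5117) = 2046/5117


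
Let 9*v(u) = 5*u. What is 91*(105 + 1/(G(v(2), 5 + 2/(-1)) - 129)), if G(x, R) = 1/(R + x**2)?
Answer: 421974917/44166 ≈ 9554.3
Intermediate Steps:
v(u) = 5*u/9 (v(u) = (5*u)/9 = 5*u/9)
91*(105 + 1/(G(v(2), 5 + 2/(-1)) - 129)) = 91*(105 + 1/(1/((5 + 2/(-1)) + ((5/9)*2)**2) - 129)) = 91*(105 + 1/(1/((5 + 2*(-1)) + (10/9)**2) - 129)) = 91*(105 + 1/(1/((5 - 2) + 100/81) - 129)) = 91*(105 + 1/(1/(3 + 100/81) - 129)) = 91*(105 + 1/(1/(343/81) - 129)) = 91*(105 + 1/(81/343 - 129)) = 91*(105 + 1/(-44166/343)) = 91*(105 - 343/44166) = 91*(4637087/44166) = 421974917/44166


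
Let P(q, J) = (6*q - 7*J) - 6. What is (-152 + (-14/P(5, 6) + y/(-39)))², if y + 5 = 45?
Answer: 317302969/13689 ≈ 23179.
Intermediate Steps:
y = 40 (y = -5 + 45 = 40)
P(q, J) = -6 - 7*J + 6*q (P(q, J) = (-7*J + 6*q) - 6 = -6 - 7*J + 6*q)
(-152 + (-14/P(5, 6) + y/(-39)))² = (-152 + (-14/(-6 - 7*6 + 6*5) + 40/(-39)))² = (-152 + (-14/(-6 - 42 + 30) + 40*(-1/39)))² = (-152 + (-14/(-18) - 40/39))² = (-152 + (-14*(-1/18) - 40/39))² = (-152 + (7/9 - 40/39))² = (-152 - 29/117)² = (-17813/117)² = 317302969/13689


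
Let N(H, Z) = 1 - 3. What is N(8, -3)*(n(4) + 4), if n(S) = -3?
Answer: -2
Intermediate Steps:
N(H, Z) = -2
N(8, -3)*(n(4) + 4) = -2*(-3 + 4) = -2*1 = -2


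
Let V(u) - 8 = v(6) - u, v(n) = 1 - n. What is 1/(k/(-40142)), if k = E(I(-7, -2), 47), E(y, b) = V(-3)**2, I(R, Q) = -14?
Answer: -20071/18 ≈ -1115.1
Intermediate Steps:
V(u) = 3 - u (V(u) = 8 + ((1 - 1*6) - u) = 8 + ((1 - 6) - u) = 8 + (-5 - u) = 3 - u)
E(y, b) = 36 (E(y, b) = (3 - 1*(-3))**2 = (3 + 3)**2 = 6**2 = 36)
k = 36
1/(k/(-40142)) = 1/(36/(-40142)) = 1/(36*(-1/40142)) = 1/(-18/20071) = -20071/18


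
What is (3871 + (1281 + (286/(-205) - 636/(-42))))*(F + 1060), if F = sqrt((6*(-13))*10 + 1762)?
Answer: 1571523776/287 + 7412848*sqrt(982)/1435 ≈ 5.6376e+6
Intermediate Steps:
F = sqrt(982) (F = sqrt(-78*10 + 1762) = sqrt(-780 + 1762) = sqrt(982) ≈ 31.337)
(3871 + (1281 + (286/(-205) - 636/(-42))))*(F + 1060) = (3871 + (1281 + (286/(-205) - 636/(-42))))*(sqrt(982) + 1060) = (3871 + (1281 + (286*(-1/205) - 636*(-1/42))))*(1060 + sqrt(982)) = (3871 + (1281 + (-286/205 + 106/7)))*(1060 + sqrt(982)) = (3871 + (1281 + 19728/1435))*(1060 + sqrt(982)) = (3871 + 1857963/1435)*(1060 + sqrt(982)) = 7412848*(1060 + sqrt(982))/1435 = 1571523776/287 + 7412848*sqrt(982)/1435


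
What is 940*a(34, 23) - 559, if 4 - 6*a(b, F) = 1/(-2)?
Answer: 146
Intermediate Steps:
a(b, F) = 3/4 (a(b, F) = 2/3 - 1/6/(-2) = 2/3 - 1/6*(-1/2) = 2/3 + 1/12 = 3/4)
940*a(34, 23) - 559 = 940*(3/4) - 559 = 705 - 559 = 146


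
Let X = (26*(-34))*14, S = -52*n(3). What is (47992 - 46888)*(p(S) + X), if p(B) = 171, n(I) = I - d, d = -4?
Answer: -13474320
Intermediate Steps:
n(I) = 4 + I (n(I) = I - 1*(-4) = I + 4 = 4 + I)
S = -364 (S = -52*(4 + 3) = -52*7 = -364)
X = -12376 (X = -884*14 = -12376)
(47992 - 46888)*(p(S) + X) = (47992 - 46888)*(171 - 12376) = 1104*(-12205) = -13474320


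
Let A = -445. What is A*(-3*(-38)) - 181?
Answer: -50911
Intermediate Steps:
A*(-3*(-38)) - 181 = -(-1335)*(-38) - 181 = -445*114 - 181 = -50730 - 181 = -50911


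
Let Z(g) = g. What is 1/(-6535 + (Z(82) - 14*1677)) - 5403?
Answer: -161717194/29931 ≈ -5403.0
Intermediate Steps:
1/(-6535 + (Z(82) - 14*1677)) - 5403 = 1/(-6535 + (82 - 14*1677)) - 5403 = 1/(-6535 + (82 - 23478)) - 5403 = 1/(-6535 - 23396) - 5403 = 1/(-29931) - 5403 = -1/29931 - 5403 = -161717194/29931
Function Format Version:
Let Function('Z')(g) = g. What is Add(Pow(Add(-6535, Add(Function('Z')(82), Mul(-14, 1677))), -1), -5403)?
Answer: Rational(-161717194, 29931) ≈ -5403.0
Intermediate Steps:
Add(Pow(Add(-6535, Add(Function('Z')(82), Mul(-14, 1677))), -1), -5403) = Add(Pow(Add(-6535, Add(82, Mul(-14, 1677))), -1), -5403) = Add(Pow(Add(-6535, Add(82, -23478)), -1), -5403) = Add(Pow(Add(-6535, -23396), -1), -5403) = Add(Pow(-29931, -1), -5403) = Add(Rational(-1, 29931), -5403) = Rational(-161717194, 29931)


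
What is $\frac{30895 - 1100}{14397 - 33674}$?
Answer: $- \frac{29795}{19277} \approx -1.5456$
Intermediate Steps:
$\frac{30895 - 1100}{14397 - 33674} = \frac{29795}{-19277} = 29795 \left(- \frac{1}{19277}\right) = - \frac{29795}{19277}$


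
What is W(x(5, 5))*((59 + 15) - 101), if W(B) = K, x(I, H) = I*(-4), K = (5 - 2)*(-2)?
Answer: 162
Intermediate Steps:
K = -6 (K = 3*(-2) = -6)
x(I, H) = -4*I
W(B) = -6
W(x(5, 5))*((59 + 15) - 101) = -6*((59 + 15) - 101) = -6*(74 - 101) = -6*(-27) = 162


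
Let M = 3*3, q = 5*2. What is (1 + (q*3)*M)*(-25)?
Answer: -6775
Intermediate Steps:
q = 10
M = 9
(1 + (q*3)*M)*(-25) = (1 + (10*3)*9)*(-25) = (1 + 30*9)*(-25) = (1 + 270)*(-25) = 271*(-25) = -6775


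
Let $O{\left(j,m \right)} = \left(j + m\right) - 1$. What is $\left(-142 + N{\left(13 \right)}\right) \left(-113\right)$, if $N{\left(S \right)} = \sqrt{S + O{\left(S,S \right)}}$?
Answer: $16046 - 113 \sqrt{38} \approx 15349.0$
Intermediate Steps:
$O{\left(j,m \right)} = -1 + j + m$
$N{\left(S \right)} = \sqrt{-1 + 3 S}$ ($N{\left(S \right)} = \sqrt{S + \left(-1 + S + S\right)} = \sqrt{S + \left(-1 + 2 S\right)} = \sqrt{-1 + 3 S}$)
$\left(-142 + N{\left(13 \right)}\right) \left(-113\right) = \left(-142 + \sqrt{-1 + 3 \cdot 13}\right) \left(-113\right) = \left(-142 + \sqrt{-1 + 39}\right) \left(-113\right) = \left(-142 + \sqrt{38}\right) \left(-113\right) = 16046 - 113 \sqrt{38}$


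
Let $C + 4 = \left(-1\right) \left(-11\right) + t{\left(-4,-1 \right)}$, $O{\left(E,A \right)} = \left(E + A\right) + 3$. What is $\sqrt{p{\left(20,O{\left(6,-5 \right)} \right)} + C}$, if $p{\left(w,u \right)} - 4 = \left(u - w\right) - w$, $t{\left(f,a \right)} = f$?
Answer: $i \sqrt{29} \approx 5.3852 i$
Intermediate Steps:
$O{\left(E,A \right)} = 3 + A + E$ ($O{\left(E,A \right)} = \left(A + E\right) + 3 = 3 + A + E$)
$p{\left(w,u \right)} = 4 + u - 2 w$ ($p{\left(w,u \right)} = 4 + \left(\left(u - w\right) - w\right) = 4 + \left(u - 2 w\right) = 4 + u - 2 w$)
$C = 3$ ($C = -4 - -7 = -4 + \left(11 - 4\right) = -4 + 7 = 3$)
$\sqrt{p{\left(20,O{\left(6,-5 \right)} \right)} + C} = \sqrt{\left(4 + \left(3 - 5 + 6\right) - 40\right) + 3} = \sqrt{\left(4 + 4 - 40\right) + 3} = \sqrt{-32 + 3} = \sqrt{-29} = i \sqrt{29}$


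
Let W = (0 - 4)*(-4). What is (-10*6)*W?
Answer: -960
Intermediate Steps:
W = 16 (W = -4*(-4) = 16)
(-10*6)*W = -10*6*16 = -60*16 = -960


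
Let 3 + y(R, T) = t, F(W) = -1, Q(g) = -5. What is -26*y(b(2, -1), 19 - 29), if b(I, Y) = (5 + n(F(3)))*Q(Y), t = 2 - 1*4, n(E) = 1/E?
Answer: 130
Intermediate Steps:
t = -2 (t = 2 - 4 = -2)
b(I, Y) = -20 (b(I, Y) = (5 + 1/(-1))*(-5) = (5 - 1)*(-5) = 4*(-5) = -20)
y(R, T) = -5 (y(R, T) = -3 - 2 = -5)
-26*y(b(2, -1), 19 - 29) = -26*(-5) = 130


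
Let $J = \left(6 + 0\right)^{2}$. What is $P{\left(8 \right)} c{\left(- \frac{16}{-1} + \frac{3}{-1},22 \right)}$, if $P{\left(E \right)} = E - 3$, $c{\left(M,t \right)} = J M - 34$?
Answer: $2170$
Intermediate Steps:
$J = 36$ ($J = 6^{2} = 36$)
$c{\left(M,t \right)} = -34 + 36 M$ ($c{\left(M,t \right)} = 36 M - 34 = -34 + 36 M$)
$P{\left(E \right)} = -3 + E$ ($P{\left(E \right)} = E - 3 = -3 + E$)
$P{\left(8 \right)} c{\left(- \frac{16}{-1} + \frac{3}{-1},22 \right)} = \left(-3 + 8\right) \left(-34 + 36 \left(- \frac{16}{-1} + \frac{3}{-1}\right)\right) = 5 \left(-34 + 36 \left(\left(-16\right) \left(-1\right) + 3 \left(-1\right)\right)\right) = 5 \left(-34 + 36 \left(16 - 3\right)\right) = 5 \left(-34 + 36 \cdot 13\right) = 5 \left(-34 + 468\right) = 5 \cdot 434 = 2170$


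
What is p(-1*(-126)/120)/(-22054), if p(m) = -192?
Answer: 96/11027 ≈ 0.0087059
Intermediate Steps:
p(-1*(-126)/120)/(-22054) = -192/(-22054) = -192*(-1/22054) = 96/11027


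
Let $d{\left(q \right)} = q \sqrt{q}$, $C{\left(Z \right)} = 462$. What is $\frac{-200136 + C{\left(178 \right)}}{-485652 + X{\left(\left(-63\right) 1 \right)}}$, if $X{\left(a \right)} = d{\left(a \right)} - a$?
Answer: $\frac{5386638777}{13099829276} - \frac{2096577 i \sqrt{7}}{13099829276} \approx 0.4112 - 0.00042344 i$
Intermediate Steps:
$d{\left(q \right)} = q^{\frac{3}{2}}$
$X{\left(a \right)} = a^{\frac{3}{2}} - a$
$\frac{-200136 + C{\left(178 \right)}}{-485652 + X{\left(\left(-63\right) 1 \right)}} = \frac{-200136 + 462}{-485652 + \left(\left(\left(-63\right) 1\right)^{\frac{3}{2}} - \left(-63\right) 1\right)} = - \frac{199674}{-485652 + \left(\left(-63\right)^{\frac{3}{2}} - -63\right)} = - \frac{199674}{-485652 + \left(- 189 i \sqrt{7} + 63\right)} = - \frac{199674}{-485652 + \left(63 - 189 i \sqrt{7}\right)} = - \frac{199674}{-485589 - 189 i \sqrt{7}}$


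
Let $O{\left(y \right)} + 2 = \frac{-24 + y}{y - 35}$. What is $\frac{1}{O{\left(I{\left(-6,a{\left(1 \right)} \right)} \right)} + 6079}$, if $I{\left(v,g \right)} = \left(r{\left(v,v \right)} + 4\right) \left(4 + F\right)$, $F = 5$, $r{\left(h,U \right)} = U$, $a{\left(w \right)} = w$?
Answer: $\frac{53}{322123} \approx 0.00016453$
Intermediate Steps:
$I{\left(v,g \right)} = 36 + 9 v$ ($I{\left(v,g \right)} = \left(v + 4\right) \left(4 + 5\right) = \left(4 + v\right) 9 = 36 + 9 v$)
$O{\left(y \right)} = -2 + \frac{-24 + y}{-35 + y}$ ($O{\left(y \right)} = -2 + \frac{-24 + y}{y - 35} = -2 + \frac{-24 + y}{-35 + y}$)
$\frac{1}{O{\left(I{\left(-6,a{\left(1 \right)} \right)} \right)} + 6079} = \frac{1}{\frac{46 - \left(36 + 9 \left(-6\right)\right)}{-35 + \left(36 + 9 \left(-6\right)\right)} + 6079} = \frac{1}{\frac{46 - \left(36 - 54\right)}{-35 + \left(36 - 54\right)} + 6079} = \frac{1}{\frac{46 - -18}{-35 - 18} + 6079} = \frac{1}{\frac{46 + 18}{-53} + 6079} = \frac{1}{\left(- \frac{1}{53}\right) 64 + 6079} = \frac{1}{- \frac{64}{53} + 6079} = \frac{1}{\frac{322123}{53}} = \frac{53}{322123}$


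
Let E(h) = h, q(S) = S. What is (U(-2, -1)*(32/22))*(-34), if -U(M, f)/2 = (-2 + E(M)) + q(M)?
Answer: -6528/11 ≈ -593.45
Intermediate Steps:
U(M, f) = 4 - 4*M (U(M, f) = -2*((-2 + M) + M) = -2*(-2 + 2*M) = 4 - 4*M)
(U(-2, -1)*(32/22))*(-34) = ((4 - 4*(-2))*(32/22))*(-34) = ((4 + 8)*(32*(1/22)))*(-34) = (12*(16/11))*(-34) = (192/11)*(-34) = -6528/11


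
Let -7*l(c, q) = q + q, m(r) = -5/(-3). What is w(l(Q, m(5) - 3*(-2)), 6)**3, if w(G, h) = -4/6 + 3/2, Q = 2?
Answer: 125/216 ≈ 0.57870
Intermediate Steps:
m(r) = 5/3 (m(r) = -5*(-1/3) = 5/3)
l(c, q) = -2*q/7 (l(c, q) = -(q + q)/7 = -2*q/7)
w(G, h) = 5/6 (w(G, h) = -4*1/6 + 3*(1/2) = -2/3 + 3/2 = 5/6)
w(l(Q, m(5) - 3*(-2)), 6)**3 = (5/6)**3 = 125/216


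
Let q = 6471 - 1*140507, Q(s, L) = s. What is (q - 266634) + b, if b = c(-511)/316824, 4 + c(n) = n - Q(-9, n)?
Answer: -63470936293/158412 ≈ -4.0067e+5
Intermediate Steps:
q = -134036 (q = 6471 - 140507 = -134036)
c(n) = 5 + n (c(n) = -4 + (n - 1*(-9)) = -4 + (n + 9) = -4 + (9 + n) = 5 + n)
b = -253/158412 (b = (5 - 511)/316824 = -506*1/316824 = -253/158412 ≈ -0.0015971)
(q - 266634) + b = (-134036 - 266634) - 253/158412 = -400670 - 253/158412 = -63470936293/158412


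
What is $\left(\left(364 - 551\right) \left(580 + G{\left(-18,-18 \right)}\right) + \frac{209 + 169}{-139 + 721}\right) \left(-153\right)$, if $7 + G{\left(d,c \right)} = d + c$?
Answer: $\frac{1490308740}{97} \approx 1.5364 \cdot 10^{7}$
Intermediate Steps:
$G{\left(d,c \right)} = -7 + c + d$ ($G{\left(d,c \right)} = -7 + \left(d + c\right) = -7 + \left(c + d\right) = -7 + c + d$)
$\left(\left(364 - 551\right) \left(580 + G{\left(-18,-18 \right)}\right) + \frac{209 + 169}{-139 + 721}\right) \left(-153\right) = \left(\left(364 - 551\right) \left(580 - 43\right) + \frac{209 + 169}{-139 + 721}\right) \left(-153\right) = \left(- 187 \left(580 - 43\right) + \frac{378}{582}\right) \left(-153\right) = \left(\left(-187\right) 537 + 378 \cdot \frac{1}{582}\right) \left(-153\right) = \left(-100419 + \frac{63}{97}\right) \left(-153\right) = \left(- \frac{9740580}{97}\right) \left(-153\right) = \frac{1490308740}{97}$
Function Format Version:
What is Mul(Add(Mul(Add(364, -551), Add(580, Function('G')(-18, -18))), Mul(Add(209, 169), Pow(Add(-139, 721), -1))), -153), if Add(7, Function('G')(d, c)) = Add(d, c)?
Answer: Rational(1490308740, 97) ≈ 1.5364e+7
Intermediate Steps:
Function('G')(d, c) = Add(-7, c, d) (Function('G')(d, c) = Add(-7, Add(d, c)) = Add(-7, Add(c, d)) = Add(-7, c, d))
Mul(Add(Mul(Add(364, -551), Add(580, Function('G')(-18, -18))), Mul(Add(209, 169), Pow(Add(-139, 721), -1))), -153) = Mul(Add(Mul(Add(364, -551), Add(580, Add(-7, -18, -18))), Mul(Add(209, 169), Pow(Add(-139, 721), -1))), -153) = Mul(Add(Mul(-187, Add(580, -43)), Mul(378, Pow(582, -1))), -153) = Mul(Add(Mul(-187, 537), Mul(378, Rational(1, 582))), -153) = Mul(Add(-100419, Rational(63, 97)), -153) = Mul(Rational(-9740580, 97), -153) = Rational(1490308740, 97)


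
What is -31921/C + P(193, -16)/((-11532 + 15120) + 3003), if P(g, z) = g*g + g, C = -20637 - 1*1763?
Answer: 1049092111/147638400 ≈ 7.1058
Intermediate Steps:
C = -22400 (C = -20637 - 1763 = -22400)
P(g, z) = g + g² (P(g, z) = g² + g = g + g²)
-31921/C + P(193, -16)/((-11532 + 15120) + 3003) = -31921/(-22400) + (193*(1 + 193))/((-11532 + 15120) + 3003) = -31921*(-1/22400) + (193*194)/(3588 + 3003) = 31921/22400 + 37442/6591 = 1049092111/147638400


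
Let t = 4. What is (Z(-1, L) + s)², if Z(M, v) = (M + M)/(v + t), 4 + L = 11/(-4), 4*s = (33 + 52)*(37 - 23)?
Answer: 43046721/484 ≈ 88940.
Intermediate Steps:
s = 595/2 (s = ((33 + 52)*(37 - 23))/4 = (85*14)/4 = (¼)*1190 = 595/2 ≈ 297.50)
L = -27/4 (L = -4 + 11/(-4) = -4 + 11*(-¼) = -4 - 11/4 = -27/4 ≈ -6.7500)
Z(M, v) = 2*M/(4 + v) (Z(M, v) = (M + M)/(v + 4) = (2*M)/(4 + v) = 2*M/(4 + v))
(Z(-1, L) + s)² = (2*(-1)/(4 - 27/4) + 595/2)² = (2*(-1)/(-11/4) + 595/2)² = (2*(-1)*(-4/11) + 595/2)² = (8/11 + 595/2)² = (6561/22)² = 43046721/484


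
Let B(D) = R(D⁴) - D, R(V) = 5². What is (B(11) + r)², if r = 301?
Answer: 99225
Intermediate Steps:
R(V) = 25
B(D) = 25 - D
(B(11) + r)² = ((25 - 1*11) + 301)² = ((25 - 11) + 301)² = (14 + 301)² = 315² = 99225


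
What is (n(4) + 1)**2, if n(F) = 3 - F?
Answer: 0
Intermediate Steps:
(n(4) + 1)**2 = ((3 - 1*4) + 1)**2 = ((3 - 4) + 1)**2 = (-1 + 1)**2 = 0**2 = 0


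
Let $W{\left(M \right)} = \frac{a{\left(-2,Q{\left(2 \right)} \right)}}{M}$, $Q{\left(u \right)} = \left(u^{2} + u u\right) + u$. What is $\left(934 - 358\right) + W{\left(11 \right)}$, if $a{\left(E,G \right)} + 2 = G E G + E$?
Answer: $\frac{6132}{11} \approx 557.45$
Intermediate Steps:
$Q{\left(u \right)} = u + 2 u^{2}$ ($Q{\left(u \right)} = \left(u^{2} + u^{2}\right) + u = 2 u^{2} + u = u + 2 u^{2}$)
$a{\left(E,G \right)} = -2 + E + E G^{2}$ ($a{\left(E,G \right)} = -2 + \left(G E G + E\right) = -2 + \left(E G G + E\right) = -2 + \left(E G^{2} + E\right) = -2 + \left(E + E G^{2}\right) = -2 + E + E G^{2}$)
$W{\left(M \right)} = - \frac{204}{M}$ ($W{\left(M \right)} = \frac{-2 - 2 - 2 \left(2 \left(1 + 2 \cdot 2\right)\right)^{2}}{M} = \frac{-2 - 2 - 2 \left(2 \left(1 + 4\right)\right)^{2}}{M} = \frac{-2 - 2 - 2 \left(2 \cdot 5\right)^{2}}{M} = \frac{-2 - 2 - 2 \cdot 10^{2}}{M} = \frac{-2 - 2 - 200}{M} = - \frac{204}{M}$)
$\left(934 - 358\right) + W{\left(11 \right)} = \left(934 - 358\right) - \frac{204}{11} = 576 - \frac{204}{11} = \frac{6132}{11}$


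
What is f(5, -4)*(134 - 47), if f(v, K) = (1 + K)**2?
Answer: 783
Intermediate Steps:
f(5, -4)*(134 - 47) = (1 - 4)**2*(134 - 47) = (-3)**2*87 = 9*87 = 783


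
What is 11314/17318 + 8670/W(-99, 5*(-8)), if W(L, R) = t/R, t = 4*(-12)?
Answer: 62566932/8659 ≈ 7225.7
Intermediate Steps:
t = -48
W(L, R) = -48/R
11314/17318 + 8670/W(-99, 5*(-8)) = 11314/17318 + 8670/((-48/(5*(-8)))) = 11314*(1/17318) + 8670/((-48/(-40))) = 5657/8659 + 8670/((-48*(-1/40))) = 5657/8659 + 8670/(6/5) = 5657/8659 + 8670*(⅚) = 5657/8659 + 7225 = 62566932/8659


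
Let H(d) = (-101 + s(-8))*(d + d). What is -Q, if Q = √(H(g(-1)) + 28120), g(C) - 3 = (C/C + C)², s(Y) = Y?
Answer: -√27466 ≈ -165.73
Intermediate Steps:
g(C) = 3 + (1 + C)² (g(C) = 3 + (C/C + C)² = 3 + (1 + C)²)
H(d) = -218*d (H(d) = (-101 - 8)*(d + d) = -218*d)
Q = √27466 (Q = √(-218*(3 + (1 - 1)²) + 28120) = √(-218*(3 + 0²) + 28120) = √(-218*(3 + 0) + 28120) = √(-218*3 + 28120) = √(-654 + 28120) = √27466 ≈ 165.73)
-Q = -√27466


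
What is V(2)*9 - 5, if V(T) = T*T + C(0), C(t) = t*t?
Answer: 31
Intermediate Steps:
C(t) = t**2
V(T) = T**2 (V(T) = T*T + 0**2 = T**2 + 0 = T**2)
V(2)*9 - 5 = 2**2*9 - 5 = 4*9 - 5 = 36 - 5 = 31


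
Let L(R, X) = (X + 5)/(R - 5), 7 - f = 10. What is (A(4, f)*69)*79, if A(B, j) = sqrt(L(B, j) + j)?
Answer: 5451*I*sqrt(5) ≈ 12189.0*I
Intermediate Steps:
f = -3 (f = 7 - 1*10 = 7 - 10 = -3)
L(R, X) = (5 + X)/(-5 + R)
A(B, j) = sqrt(j + (5 + j)/(-5 + B)) (A(B, j) = sqrt((5 + j)/(-5 + B) + j) = sqrt(j + (5 + j)/(-5 + B)))
(A(4, f)*69)*79 = (sqrt((5 - 3 - 3*(-5 + 4))/(-5 + 4))*69)*79 = (sqrt((5 - 3 - 3*(-1))/(-1))*69)*79 = (sqrt(-(5 - 3 + 3))*69)*79 = (sqrt(-1*5)*69)*79 = (sqrt(-5)*69)*79 = ((I*sqrt(5))*69)*79 = (69*I*sqrt(5))*79 = 5451*I*sqrt(5)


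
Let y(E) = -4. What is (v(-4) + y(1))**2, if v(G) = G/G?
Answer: 9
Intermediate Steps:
v(G) = 1
(v(-4) + y(1))**2 = (1 - 4)**2 = (-3)**2 = 9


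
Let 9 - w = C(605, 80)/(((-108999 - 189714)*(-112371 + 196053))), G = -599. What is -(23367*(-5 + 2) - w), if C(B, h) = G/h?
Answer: 140202619820740201/1999752101280 ≈ 70110.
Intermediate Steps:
C(B, h) = -599/h
w = 17997768910921/1999752101280 (w = 9 - (-599/80)/((-108999 - 189714)*(-112371 + 196053)) = 9 - (-599*1/80)/((-298713*83682)) = 9 - (-599)/(80*(-24996901266)) = 9 - (-599)*(-1)/(80*24996901266) = 9 - 1*599/1999752101280 = 9 - 599/1999752101280 = 17997768910921/1999752101280 ≈ 9.0000)
-(23367*(-5 + 2) - w) = -(23367*(-5 + 2) - 1*17997768910921/1999752101280) = -(23367*(-3) - 17997768910921/1999752101280) = -(-70101 - 17997768910921/1999752101280) = -1*(-140202619820740201/1999752101280) = 140202619820740201/1999752101280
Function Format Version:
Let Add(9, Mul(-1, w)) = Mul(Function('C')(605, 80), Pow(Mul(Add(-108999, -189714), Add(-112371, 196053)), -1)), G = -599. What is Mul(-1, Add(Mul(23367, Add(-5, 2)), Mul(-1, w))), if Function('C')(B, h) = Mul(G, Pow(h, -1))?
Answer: Rational(140202619820740201, 1999752101280) ≈ 70110.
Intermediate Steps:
Function('C')(B, h) = Mul(-599, Pow(h, -1))
w = Rational(17997768910921, 1999752101280) (w = Add(9, Mul(-1, Mul(Mul(-599, Pow(80, -1)), Pow(Mul(Add(-108999, -189714), Add(-112371, 196053)), -1)))) = Add(9, Mul(-1, Mul(Mul(-599, Rational(1, 80)), Pow(Mul(-298713, 83682), -1)))) = Add(9, Mul(-1, Mul(Rational(-599, 80), Pow(-24996901266, -1)))) = Add(9, Mul(-1, Mul(Rational(-599, 80), Rational(-1, 24996901266)))) = Add(9, Mul(-1, Rational(599, 1999752101280))) = Add(9, Rational(-599, 1999752101280)) = Rational(17997768910921, 1999752101280) ≈ 9.0000)
Mul(-1, Add(Mul(23367, Add(-5, 2)), Mul(-1, w))) = Mul(-1, Add(Mul(23367, Add(-5, 2)), Mul(-1, Rational(17997768910921, 1999752101280)))) = Mul(-1, Add(Mul(23367, -3), Rational(-17997768910921, 1999752101280))) = Mul(-1, Add(-70101, Rational(-17997768910921, 1999752101280))) = Mul(-1, Rational(-140202619820740201, 1999752101280)) = Rational(140202619820740201, 1999752101280)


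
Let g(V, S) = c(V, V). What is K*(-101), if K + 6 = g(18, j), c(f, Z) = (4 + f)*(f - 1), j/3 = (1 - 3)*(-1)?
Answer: -37168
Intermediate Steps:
j = 6 (j = 3*((1 - 3)*(-1)) = 3*(-2*(-1)) = 3*2 = 6)
c(f, Z) = (-1 + f)*(4 + f) (c(f, Z) = (4 + f)*(-1 + f) = (-1 + f)*(4 + f))
g(V, S) = -4 + V**2 + 3*V
K = 368 (K = -6 + (-4 + 18**2 + 3*18) = -6 + (-4 + 324 + 54) = -6 + 374 = 368)
K*(-101) = 368*(-101) = -37168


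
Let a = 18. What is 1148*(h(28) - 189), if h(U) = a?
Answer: -196308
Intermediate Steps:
h(U) = 18
1148*(h(28) - 189) = 1148*(18 - 189) = 1148*(-171) = -196308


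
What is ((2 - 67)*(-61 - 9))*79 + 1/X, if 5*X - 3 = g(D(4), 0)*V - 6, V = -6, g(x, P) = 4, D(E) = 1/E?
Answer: 9705145/27 ≈ 3.5945e+5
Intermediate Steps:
X = -27/5 (X = ⅗ + (4*(-6) - 6)/5 = ⅗ + (-24 - 6)/5 = ⅗ + (⅕)*(-30) = ⅗ - 6 = -27/5 ≈ -5.4000)
((2 - 67)*(-61 - 9))*79 + 1/X = ((2 - 67)*(-61 - 9))*79 + 1/(-27/5) = -65*(-70)*79 - 5/27 = 4550*79 - 5/27 = 359450 - 5/27 = 9705145/27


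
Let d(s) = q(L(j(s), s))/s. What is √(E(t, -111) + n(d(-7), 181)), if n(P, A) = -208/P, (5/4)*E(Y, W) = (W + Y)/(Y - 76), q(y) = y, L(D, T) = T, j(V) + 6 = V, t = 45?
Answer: 2*I*√1239070/155 ≈ 14.363*I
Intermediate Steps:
j(V) = -6 + V
E(Y, W) = 4*(W + Y)/(5*(-76 + Y)) (E(Y, W) = 4*((W + Y)/(Y - 76))/5 = 4*((W + Y)/(-76 + Y))/5 = 4*(W + Y)/(5*(-76 + Y)))
d(s) = 1 (d(s) = s/s = 1)
√(E(t, -111) + n(d(-7), 181)) = √(4*(-111 + 45)/(5*(-76 + 45)) - 208/1) = √((⅘)*(-66)/(-31) - 208*1) = √((⅘)*(-1/31)*(-66) - 208) = √(264/155 - 208) = √(-31976/155) = 2*I*√1239070/155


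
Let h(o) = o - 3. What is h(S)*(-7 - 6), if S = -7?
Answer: 130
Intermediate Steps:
h(o) = -3 + o
h(S)*(-7 - 6) = (-3 - 7)*(-7 - 6) = -10*(-13) = 130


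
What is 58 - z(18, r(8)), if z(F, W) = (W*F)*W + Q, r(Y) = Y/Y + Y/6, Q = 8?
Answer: -48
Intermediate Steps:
r(Y) = 1 + Y/6 (r(Y) = 1 + Y*(⅙) = 1 + Y/6)
z(F, W) = 8 + F*W² (z(F, W) = (W*F)*W + 8 = (F*W)*W + 8 = F*W² + 8 = 8 + F*W²)
58 - z(18, r(8)) = 58 - (8 + 18*(1 + (⅙)*8)²) = 58 - (8 + 18*(1 + 4/3)²) = 58 - (8 + 18*(7/3)²) = 58 - (8 + 18*(49/9)) = 58 - (8 + 98) = 58 - 1*106 = 58 - 106 = -48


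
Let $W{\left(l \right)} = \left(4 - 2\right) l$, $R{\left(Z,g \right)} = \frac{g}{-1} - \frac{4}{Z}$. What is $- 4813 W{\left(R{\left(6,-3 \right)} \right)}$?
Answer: $- \frac{67382}{3} \approx -22461.0$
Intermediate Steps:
$R{\left(Z,g \right)} = - g - \frac{4}{Z}$ ($R{\left(Z,g \right)} = g \left(-1\right) - \frac{4}{Z} = - g - \frac{4}{Z}$)
$W{\left(l \right)} = 2 l$
$- 4813 W{\left(R{\left(6,-3 \right)} \right)} = - 4813 \cdot 2 \left(\left(-1\right) \left(-3\right) - \frac{4}{6}\right) = - 4813 \cdot 2 \left(3 - \frac{2}{3}\right) = - 4813 \cdot 2 \cdot \frac{7}{3} = \left(-4813\right) \frac{14}{3} = - \frac{67382}{3}$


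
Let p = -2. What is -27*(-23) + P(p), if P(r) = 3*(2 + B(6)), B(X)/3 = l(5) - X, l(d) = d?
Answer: 618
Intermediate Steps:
B(X) = 15 - 3*X (B(X) = 3*(5 - X) = 15 - 3*X)
P(r) = -3 (P(r) = 3*(2 + (15 - 3*6)) = 3*(2 + (15 - 18)) = 3*(2 - 3) = 3*(-1) = -3)
-27*(-23) + P(p) = -27*(-23) - 3 = 621 - 3 = 618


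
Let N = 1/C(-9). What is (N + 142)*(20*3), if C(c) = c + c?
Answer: 25550/3 ≈ 8516.7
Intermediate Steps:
C(c) = 2*c
N = -1/18 (N = 1/(2*(-9)) = 1/(-18) = -1/18 ≈ -0.055556)
(N + 142)*(20*3) = (-1/18 + 142)*(20*3) = (2555/18)*60 = 25550/3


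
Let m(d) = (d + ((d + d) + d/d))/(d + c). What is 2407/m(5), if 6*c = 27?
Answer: 45733/32 ≈ 1429.2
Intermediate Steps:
c = 9/2 (c = (⅙)*27 = 9/2 ≈ 4.5000)
m(d) = (1 + 3*d)/(9/2 + d) (m(d) = (d + ((d + d) + d/d))/(d + 9/2) = (d + (2*d + 1))/(9/2 + d) = (d + (1 + 2*d))/(9/2 + d) = (1 + 3*d)/(9/2 + d))
2407/m(5) = 2407/((2*(1 + 3*5)/(9 + 2*5))) = 2407/((2*(1 + 15)/(9 + 10))) = 2407/((2*16/19)) = 2407/((2*(1/19)*16)) = 2407/(32/19) = 2407*(19/32) = 45733/32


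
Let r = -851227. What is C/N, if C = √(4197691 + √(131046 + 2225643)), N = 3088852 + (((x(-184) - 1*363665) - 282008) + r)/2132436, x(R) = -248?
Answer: 533109*√(4197691 + √2356689)/1646694426581 ≈ 0.00066342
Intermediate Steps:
N = 1646694426581/533109 (N = 3088852 + (((-248 - 1*363665) - 282008) - 851227)/2132436 = 3088852 + (((-248 - 363665) - 282008) - 851227)*(1/2132436) = 3088852 + ((-363913 - 282008) - 851227)*(1/2132436) = 3088852 + (-645921 - 851227)*(1/2132436) = 3088852 - 1497148*1/2132436 = 3088852 - 374287/533109 = 1646694426581/533109 ≈ 3.0889e+6)
C = √(4197691 + √2356689) ≈ 2049.2
C/N = √(4197691 + √2356689)/(1646694426581/533109) = √(4197691 + √2356689)*(533109/1646694426581) = 533109*√(4197691 + √2356689)/1646694426581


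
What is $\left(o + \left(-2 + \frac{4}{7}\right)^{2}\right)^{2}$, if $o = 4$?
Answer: $\frac{87616}{2401} \approx 36.491$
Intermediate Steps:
$\left(o + \left(-2 + \frac{4}{7}\right)^{2}\right)^{2} = \left(4 + \left(-2 + \frac{4}{7}\right)^{2}\right)^{2} = \left(4 + \left(- \frac{10}{7}\right)^{2}\right)^{2} = \left(4 + \frac{100}{49}\right)^{2} = \left(\frac{296}{49}\right)^{2} = \frac{87616}{2401}$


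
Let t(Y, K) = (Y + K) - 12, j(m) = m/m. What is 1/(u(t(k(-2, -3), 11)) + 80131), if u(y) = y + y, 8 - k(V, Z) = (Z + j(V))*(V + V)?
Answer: 1/80129 ≈ 1.2480e-5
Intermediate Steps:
j(m) = 1
k(V, Z) = 8 - 2*V*(1 + Z) (k(V, Z) = 8 - (Z + 1)*(V + V) = 8 - (1 + Z)*2*V = 8 - 2*V*(1 + Z))
t(Y, K) = -12 + K + Y (t(Y, K) = (K + Y) - 12 = -12 + K + Y)
u(y) = 2*y
1/(u(t(k(-2, -3), 11)) + 80131) = 1/(2*(-12 + 11 + (8 - 2*(-2) - 2*(-2)*(-3))) + 80131) = 1/(2*(-12 + 11 + (8 + 4 - 12)) + 80131) = 1/(2*(-12 + 11 + 0) + 80131) = 1/(2*(-1) + 80131) = 1/(-2 + 80131) = 1/80129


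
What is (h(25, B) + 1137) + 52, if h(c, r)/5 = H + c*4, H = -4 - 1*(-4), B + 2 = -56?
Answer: 1689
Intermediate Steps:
B = -58 (B = -2 - 56 = -58)
H = 0 (H = -4 + 4 = 0)
h(c, r) = 20*c (h(c, r) = 5*(0 + c*4) = 5*(0 + 4*c) = 5*(4*c) = 20*c)
(h(25, B) + 1137) + 52 = (20*25 + 1137) + 52 = (500 + 1137) + 52 = 1637 + 52 = 1689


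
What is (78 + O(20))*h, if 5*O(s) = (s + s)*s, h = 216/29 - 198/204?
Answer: 44709/29 ≈ 1541.7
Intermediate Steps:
h = 6387/986 (h = 216*(1/29) - 198*1/204 = 216/29 - 33/34 = 6387/986 ≈ 6.4777)
O(s) = 2*s**2/5 (O(s) = ((s + s)*s)/5 = ((2*s)*s)/5 = (2*s**2)/5 = 2*s**2/5)
(78 + O(20))*h = (78 + (2/5)*20**2)*(6387/986) = (78 + (2/5)*400)*(6387/986) = (78 + 160)*(6387/986) = 238*(6387/986) = 44709/29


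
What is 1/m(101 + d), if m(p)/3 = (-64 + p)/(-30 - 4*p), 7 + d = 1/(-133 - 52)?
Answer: -75106/16647 ≈ -4.5117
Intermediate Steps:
d = -1296/185 (d = -7 + 1/(-133 - 52) = -7 + 1/(-185) = -7 - 1/185 = -1296/185 ≈ -7.0054)
m(p) = 3*(-64 + p)/(-30 - 4*p) (m(p) = 3*((-64 + p)/(-30 - 4*p)) = 3*(-64 + p)/(-30 - 4*p))
1/m(101 + d) = 1/(3*(64 - (101 - 1296/185))/(2*(15 + 2*(101 - 1296/185)))) = 1/(3*(64 - 1*17389/185)/(2*(15 + 2*(17389/185)))) = 1/(3*(64 - 17389/185)/(2*(15 + 34778/185))) = 1/((3/2)*(-5549/185)/(37553/185)) = 1/((3/2)*(185/37553)*(-5549/185)) = 1/(-16647/75106) = -75106/16647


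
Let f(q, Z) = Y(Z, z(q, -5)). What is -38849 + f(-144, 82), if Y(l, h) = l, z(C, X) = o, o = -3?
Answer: -38767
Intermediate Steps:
z(C, X) = -3
f(q, Z) = Z
-38849 + f(-144, 82) = -38849 + 82 = -38767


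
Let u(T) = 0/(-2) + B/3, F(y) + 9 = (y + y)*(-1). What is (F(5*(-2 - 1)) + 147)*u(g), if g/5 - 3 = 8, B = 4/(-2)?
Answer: -112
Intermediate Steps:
B = -2 (B = 4*(-½) = -2)
g = 55 (g = 15 + 5*8 = 15 + 40 = 55)
F(y) = -9 - 2*y (F(y) = -9 + (y + y)*(-1) = -9 + (2*y)*(-1) = -9 - 2*y)
u(T) = -⅔ (u(T) = 0/(-2) - 2/3 = 0*(-½) - 2*⅓ = 0 - ⅔ = -⅔)
(F(5*(-2 - 1)) + 147)*u(g) = ((-9 - 10*(-2 - 1)) + 147)*(-⅔) = ((-9 - 10*(-3)) + 147)*(-⅔) = ((-9 - 2*(-15)) + 147)*(-⅔) = ((-9 + 30) + 147)*(-⅔) = (21 + 147)*(-⅔) = 168*(-⅔) = -112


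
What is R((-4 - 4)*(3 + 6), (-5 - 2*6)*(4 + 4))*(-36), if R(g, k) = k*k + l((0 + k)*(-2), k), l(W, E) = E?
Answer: -660960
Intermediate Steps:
R(g, k) = k + k² (R(g, k) = k*k + k = k² + k = k + k²)
R((-4 - 4)*(3 + 6), (-5 - 2*6)*(4 + 4))*(-36) = (((-5 - 2*6)*(4 + 4))*(1 + (-5 - 2*6)*(4 + 4)))*(-36) = (((-5 - 12)*8)*(1 + (-5 - 12)*8))*(-36) = ((-17*8)*(1 - 17*8))*(-36) = -136*(1 - 136)*(-36) = -136*(-135)*(-36) = 18360*(-36) = -660960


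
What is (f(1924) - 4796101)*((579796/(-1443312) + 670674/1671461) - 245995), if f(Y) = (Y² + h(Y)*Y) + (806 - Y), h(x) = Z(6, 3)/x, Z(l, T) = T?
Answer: 40630424833941151635220/150777482427 ≈ 2.6947e+11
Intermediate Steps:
h(x) = 3/x
f(Y) = 809 + Y² - Y (f(Y) = (Y² + (3/Y)*Y) + (806 - Y) = (Y² + 3) + (806 - Y) = (3 + Y²) + (806 - Y) = 809 + Y² - Y)
(f(1924) - 4796101)*((579796/(-1443312) + 670674/1671461) - 245995) = ((809 + 1924² - 1*1924) - 4796101)*((579796/(-1443312) + 670674/1671461) - 245995) = ((809 + 3701776 - 1924) - 4796101)*((579796*(-1/1443312) + 670674*(1/1671461)) - 245995) = (3700661 - 4796101)*((-144949/360828 + 670674/1671461) - 245995) = -1095440*(-278642417/603109929708 - 245995) = -1095440*(-148362027437161877/603109929708) = 40630424833941151635220/150777482427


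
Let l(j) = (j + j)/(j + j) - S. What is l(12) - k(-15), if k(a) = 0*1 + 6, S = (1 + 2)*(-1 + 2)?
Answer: -8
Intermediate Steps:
S = 3 (S = 3*1 = 3)
l(j) = -2 (l(j) = (j + j)/(j + j) - 1*3 = (2*j)/((2*j)) - 3 = (2*j)*(1/(2*j)) - 3 = 1 - 3 = -2)
k(a) = 6 (k(a) = 0 + 6 = 6)
l(12) - k(-15) = -2 - 1*6 = -2 - 6 = -8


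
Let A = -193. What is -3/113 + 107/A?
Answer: -12670/21809 ≈ -0.58095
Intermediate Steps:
-3/113 + 107/A = -3/113 + 107/(-193) = -3*1/113 + 107*(-1/193) = -3/113 - 107/193 = -12670/21809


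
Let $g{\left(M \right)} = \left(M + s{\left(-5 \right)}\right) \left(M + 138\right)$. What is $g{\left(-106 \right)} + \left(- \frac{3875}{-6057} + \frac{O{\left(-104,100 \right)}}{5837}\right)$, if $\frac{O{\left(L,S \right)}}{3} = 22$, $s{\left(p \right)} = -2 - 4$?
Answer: $- \frac{126688258919}{35354709} \approx -3583.3$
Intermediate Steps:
$s{\left(p \right)} = -6$ ($s{\left(p \right)} = -2 - 4 = -6$)
$O{\left(L,S \right)} = 66$ ($O{\left(L,S \right)} = 3 \cdot 22 = 66$)
$g{\left(M \right)} = \left(-6 + M\right) \left(138 + M\right)$ ($g{\left(M \right)} = \left(M - 6\right) \left(M + 138\right) = \left(-6 + M\right) \left(138 + M\right)$)
$g{\left(-106 \right)} + \left(- \frac{3875}{-6057} + \frac{O{\left(-104,100 \right)}}{5837}\right) = \left(-828 + \left(-106\right)^{2} + 132 \left(-106\right)\right) + \left(- \frac{3875}{-6057} + \frac{66}{5837}\right) = \left(-828 + 11236 - 13992\right) + \left(\left(-3875\right) \left(- \frac{1}{6057}\right) + 66 \cdot \frac{1}{5837}\right) = -3584 + \left(\frac{3875}{6057} + \frac{66}{5837}\right) = -3584 + \frac{23018137}{35354709} = - \frac{126688258919}{35354709}$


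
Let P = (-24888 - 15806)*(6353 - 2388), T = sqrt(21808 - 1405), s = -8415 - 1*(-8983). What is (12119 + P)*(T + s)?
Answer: -91640887688 - 484018773*sqrt(2267) ≈ -1.1469e+11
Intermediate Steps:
s = 568 (s = -8415 + 8983 = 568)
T = 3*sqrt(2267) (T = sqrt(20403) = 3*sqrt(2267) ≈ 142.84)
P = -161351710 (P = -40694*3965 = -161351710)
(12119 + P)*(T + s) = (12119 - 161351710)*(3*sqrt(2267) + 568) = -161339591*(568 + 3*sqrt(2267)) = -91640887688 - 484018773*sqrt(2267)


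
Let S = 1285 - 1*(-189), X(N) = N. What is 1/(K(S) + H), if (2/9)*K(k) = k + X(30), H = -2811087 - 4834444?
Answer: -1/7638763 ≈ -1.3091e-7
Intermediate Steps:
S = 1474 (S = 1285 + 189 = 1474)
H = -7645531
K(k) = 135 + 9*k/2 (K(k) = 9*(k + 30)/2 = 9*(30 + k)/2 = 135 + 9*k/2)
1/(K(S) + H) = 1/((135 + (9/2)*1474) - 7645531) = 1/((135 + 6633) - 7645531) = 1/(6768 - 7645531) = 1/(-7638763) = -1/7638763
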